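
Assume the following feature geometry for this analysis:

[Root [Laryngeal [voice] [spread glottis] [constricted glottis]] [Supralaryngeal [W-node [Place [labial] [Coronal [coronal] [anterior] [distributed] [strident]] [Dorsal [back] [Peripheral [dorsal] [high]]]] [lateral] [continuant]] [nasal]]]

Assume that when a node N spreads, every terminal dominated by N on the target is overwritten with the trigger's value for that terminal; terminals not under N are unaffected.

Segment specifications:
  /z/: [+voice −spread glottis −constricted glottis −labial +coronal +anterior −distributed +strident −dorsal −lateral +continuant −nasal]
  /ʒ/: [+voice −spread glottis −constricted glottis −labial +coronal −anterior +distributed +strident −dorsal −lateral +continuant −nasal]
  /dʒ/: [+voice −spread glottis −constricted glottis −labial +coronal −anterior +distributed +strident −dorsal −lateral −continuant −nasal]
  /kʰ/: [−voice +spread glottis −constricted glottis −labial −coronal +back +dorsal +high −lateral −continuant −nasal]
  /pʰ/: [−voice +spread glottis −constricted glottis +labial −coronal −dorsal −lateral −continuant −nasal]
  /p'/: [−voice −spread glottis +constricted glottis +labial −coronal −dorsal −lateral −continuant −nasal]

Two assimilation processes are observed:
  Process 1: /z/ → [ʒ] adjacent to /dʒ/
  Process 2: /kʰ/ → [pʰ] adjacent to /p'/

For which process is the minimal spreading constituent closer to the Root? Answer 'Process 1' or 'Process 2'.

Process 2

Process 1: the features that change are [anterior], [distributed]; the minimal node is Coronal (depth 4).
Process 2: the features that change are [labial], [dorsal], [high], [back]; the minimal node is Place (depth 3).
Depth 3 < depth 4; Process 2 involves the structurally higher constituent Place.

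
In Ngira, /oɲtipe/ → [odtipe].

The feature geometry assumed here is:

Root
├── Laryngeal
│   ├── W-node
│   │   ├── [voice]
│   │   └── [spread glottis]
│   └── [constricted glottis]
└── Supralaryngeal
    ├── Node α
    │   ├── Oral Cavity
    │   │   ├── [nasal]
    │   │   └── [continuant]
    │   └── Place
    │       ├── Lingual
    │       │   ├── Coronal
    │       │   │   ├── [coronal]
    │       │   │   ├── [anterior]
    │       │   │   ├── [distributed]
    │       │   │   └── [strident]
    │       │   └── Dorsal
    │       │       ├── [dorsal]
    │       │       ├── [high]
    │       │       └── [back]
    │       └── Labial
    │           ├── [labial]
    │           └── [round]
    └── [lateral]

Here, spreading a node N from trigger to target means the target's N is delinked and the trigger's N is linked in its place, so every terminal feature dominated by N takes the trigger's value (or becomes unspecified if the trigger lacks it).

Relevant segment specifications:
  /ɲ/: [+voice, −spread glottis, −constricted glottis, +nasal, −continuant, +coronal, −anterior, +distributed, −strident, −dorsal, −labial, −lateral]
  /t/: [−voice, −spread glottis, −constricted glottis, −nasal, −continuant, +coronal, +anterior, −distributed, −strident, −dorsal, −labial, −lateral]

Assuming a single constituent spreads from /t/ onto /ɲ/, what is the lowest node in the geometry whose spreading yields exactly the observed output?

Node α

Comparing /ɲ/ with its surface form [d], the features that change are [nasal], [anterior], [distributed].
The smallest constituent containing every changed terminal is Node α — each of its daughters lacks at least one of the affected features.
Delinking /ɲ/'s Node α and associating /t/'s Node α gives precisely the feature bundle of [d].
[voice] stays as in /ɲ/ although /t/ differs there, so no node dominating it spread; among the remaining candidates Node α is the lowest that derives the output.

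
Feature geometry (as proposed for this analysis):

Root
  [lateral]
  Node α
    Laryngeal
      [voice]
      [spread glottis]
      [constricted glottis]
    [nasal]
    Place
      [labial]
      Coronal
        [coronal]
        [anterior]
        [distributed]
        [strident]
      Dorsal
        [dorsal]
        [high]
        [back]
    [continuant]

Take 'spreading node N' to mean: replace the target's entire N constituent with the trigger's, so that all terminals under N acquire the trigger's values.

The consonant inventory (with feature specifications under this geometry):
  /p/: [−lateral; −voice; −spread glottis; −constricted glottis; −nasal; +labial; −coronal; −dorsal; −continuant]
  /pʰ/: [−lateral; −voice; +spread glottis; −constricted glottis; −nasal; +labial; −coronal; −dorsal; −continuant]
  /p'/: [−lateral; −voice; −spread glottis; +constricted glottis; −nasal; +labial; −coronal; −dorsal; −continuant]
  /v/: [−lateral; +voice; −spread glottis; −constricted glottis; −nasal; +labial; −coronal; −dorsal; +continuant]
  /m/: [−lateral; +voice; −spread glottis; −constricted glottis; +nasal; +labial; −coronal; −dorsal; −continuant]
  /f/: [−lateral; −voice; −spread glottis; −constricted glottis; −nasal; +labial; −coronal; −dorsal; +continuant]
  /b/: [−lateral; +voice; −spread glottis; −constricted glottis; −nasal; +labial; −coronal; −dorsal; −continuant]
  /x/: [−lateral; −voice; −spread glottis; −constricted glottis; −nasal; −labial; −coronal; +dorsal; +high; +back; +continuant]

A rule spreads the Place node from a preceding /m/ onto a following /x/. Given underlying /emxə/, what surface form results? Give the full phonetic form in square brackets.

[emfə]

Place immediately or transitively dominates [labial], [coronal], [anterior], [distributed], [strident], [dorsal], [high], [back].
The target acquires /m/'s values for everything under Place — [+labial], [−coronal], [−dorsal] — while keeping its own [lateral], [voice], [spread glottis], ….
This feature bundle is that of [f], so /emxə/ surfaces as [emfə].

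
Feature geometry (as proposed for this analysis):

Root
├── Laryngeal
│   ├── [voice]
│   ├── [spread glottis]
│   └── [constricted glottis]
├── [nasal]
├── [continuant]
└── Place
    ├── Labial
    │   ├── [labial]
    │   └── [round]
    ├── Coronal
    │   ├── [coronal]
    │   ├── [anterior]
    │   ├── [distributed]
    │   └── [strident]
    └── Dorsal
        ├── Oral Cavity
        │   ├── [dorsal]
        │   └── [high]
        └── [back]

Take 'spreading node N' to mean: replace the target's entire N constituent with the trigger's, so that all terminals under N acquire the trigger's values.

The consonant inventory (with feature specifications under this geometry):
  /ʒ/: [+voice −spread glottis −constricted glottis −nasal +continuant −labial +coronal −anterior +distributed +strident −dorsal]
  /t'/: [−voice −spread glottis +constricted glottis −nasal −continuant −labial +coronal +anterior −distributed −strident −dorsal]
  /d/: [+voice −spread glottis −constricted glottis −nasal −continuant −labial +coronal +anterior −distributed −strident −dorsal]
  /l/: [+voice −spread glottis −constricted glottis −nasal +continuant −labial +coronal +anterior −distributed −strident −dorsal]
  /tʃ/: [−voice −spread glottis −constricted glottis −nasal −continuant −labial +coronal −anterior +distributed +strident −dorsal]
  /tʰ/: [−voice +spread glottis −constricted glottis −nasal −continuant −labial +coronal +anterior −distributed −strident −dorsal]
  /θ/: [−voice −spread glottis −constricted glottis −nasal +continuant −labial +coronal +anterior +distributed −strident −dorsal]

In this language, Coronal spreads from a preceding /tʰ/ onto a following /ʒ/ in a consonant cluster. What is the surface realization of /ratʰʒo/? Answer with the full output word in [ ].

[ratʰlo]

The Coronal node dominates the terminals [coronal], [anterior], [distributed], [strident].
Spreading Coronal from /tʰ/ onto /ʒ/ replaces those values with /tʰ/'s: [+coronal], [+anterior], [−distributed], [−strident]. Features outside Coronal ([voice], [spread glottis], [constricted glottis], …) stay as in /ʒ/.
The resulting bundle matches /l/ in the inventory; substituting it for /ʒ/ gives [ratʰlo].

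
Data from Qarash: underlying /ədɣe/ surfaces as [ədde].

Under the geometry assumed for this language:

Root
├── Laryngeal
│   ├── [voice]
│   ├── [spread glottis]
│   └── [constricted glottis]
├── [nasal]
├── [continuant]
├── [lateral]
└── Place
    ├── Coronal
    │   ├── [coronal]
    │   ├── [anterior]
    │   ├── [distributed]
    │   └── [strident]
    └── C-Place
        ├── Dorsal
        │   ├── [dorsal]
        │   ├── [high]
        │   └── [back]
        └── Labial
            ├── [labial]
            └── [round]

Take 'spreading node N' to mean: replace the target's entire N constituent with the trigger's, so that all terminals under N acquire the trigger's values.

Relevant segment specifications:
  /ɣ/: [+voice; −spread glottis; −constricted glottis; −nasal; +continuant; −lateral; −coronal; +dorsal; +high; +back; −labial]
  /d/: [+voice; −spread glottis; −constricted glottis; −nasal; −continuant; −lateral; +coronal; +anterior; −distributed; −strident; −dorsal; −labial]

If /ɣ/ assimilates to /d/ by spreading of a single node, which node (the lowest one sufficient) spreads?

The alternation /ɣ/ → [d] changes [continuant], [coronal], [anterior], [distributed], [strident], [dorsal], [high], [back] and nothing else.
The smallest constituent containing every changed terminal is Root — each of its daughters lacks at least one of the affected features.
Delinking /ɣ/'s Root and associating /d/'s Root gives precisely the feature bundle of [d].

Root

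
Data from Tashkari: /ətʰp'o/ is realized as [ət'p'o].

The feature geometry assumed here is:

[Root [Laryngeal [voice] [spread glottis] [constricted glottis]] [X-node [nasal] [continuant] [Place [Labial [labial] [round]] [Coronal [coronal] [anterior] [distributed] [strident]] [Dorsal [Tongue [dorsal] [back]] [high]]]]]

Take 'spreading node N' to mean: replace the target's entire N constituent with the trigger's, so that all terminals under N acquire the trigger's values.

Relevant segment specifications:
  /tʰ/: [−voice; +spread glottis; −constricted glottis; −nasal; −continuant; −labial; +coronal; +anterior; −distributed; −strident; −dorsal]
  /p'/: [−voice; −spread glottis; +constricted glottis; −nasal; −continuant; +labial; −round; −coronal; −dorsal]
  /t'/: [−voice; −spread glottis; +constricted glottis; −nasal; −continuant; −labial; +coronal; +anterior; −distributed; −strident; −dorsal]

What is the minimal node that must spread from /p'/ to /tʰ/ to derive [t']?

Laryngeal

Comparing /tʰ/ with its surface form [t'], the features that change are [spread glottis], [constricted glottis].
Tracing each changed feature up the tree, the paths first meet at Laryngeal; any lower node misses at least one of them.
Delinking /tʰ/'s Laryngeal and associating /p'/'s Laryngeal gives precisely the feature bundle of [t'].
[labial], [coronal] — on which /p'/ differs from /tʰ/ — are unchanged, so Root cannot have spread; the constituent is no larger than Laryngeal.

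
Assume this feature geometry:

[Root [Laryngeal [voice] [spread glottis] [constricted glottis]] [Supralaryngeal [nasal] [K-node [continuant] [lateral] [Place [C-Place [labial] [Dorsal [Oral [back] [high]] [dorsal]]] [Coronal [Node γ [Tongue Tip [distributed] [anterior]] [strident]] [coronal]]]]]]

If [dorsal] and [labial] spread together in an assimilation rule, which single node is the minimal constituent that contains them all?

[dorsal] lies under Dorsal (below Supralaryngeal).
[labial]: Root → Supralaryngeal → K-node → Place → C-Place → [labial].
The lowest node appearing on every path is C-Place; each proper daughter of C-Place fails to dominate at least one of the listed features.

C-Place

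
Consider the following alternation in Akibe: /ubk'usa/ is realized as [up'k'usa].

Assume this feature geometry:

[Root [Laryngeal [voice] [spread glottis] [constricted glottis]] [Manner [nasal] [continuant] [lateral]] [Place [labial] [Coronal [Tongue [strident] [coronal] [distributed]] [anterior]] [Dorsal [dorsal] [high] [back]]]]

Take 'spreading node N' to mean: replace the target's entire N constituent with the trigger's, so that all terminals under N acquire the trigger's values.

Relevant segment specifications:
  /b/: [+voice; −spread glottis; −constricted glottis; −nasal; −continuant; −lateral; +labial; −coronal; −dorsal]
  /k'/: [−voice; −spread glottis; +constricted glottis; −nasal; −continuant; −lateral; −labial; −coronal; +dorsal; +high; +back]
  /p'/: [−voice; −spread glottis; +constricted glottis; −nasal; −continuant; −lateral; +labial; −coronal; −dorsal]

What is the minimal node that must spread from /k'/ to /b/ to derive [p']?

Laryngeal

Comparing /b/ with its surface form [p'], the features that change are [voice], [constricted glottis].
These terminals are all dominated by Laryngeal, and no proper subconstituent of Laryngeal covers them all; Laryngeal is their lowest common ancestor.
Spreading Laryngeal from /k'/ overwrites each of those terminals with /k'/'s values, yielding exactly [p'].
[labial], [dorsal] — on which /k'/ differs from /b/ — are unchanged, so Root cannot have spread; the constituent is no larger than Laryngeal.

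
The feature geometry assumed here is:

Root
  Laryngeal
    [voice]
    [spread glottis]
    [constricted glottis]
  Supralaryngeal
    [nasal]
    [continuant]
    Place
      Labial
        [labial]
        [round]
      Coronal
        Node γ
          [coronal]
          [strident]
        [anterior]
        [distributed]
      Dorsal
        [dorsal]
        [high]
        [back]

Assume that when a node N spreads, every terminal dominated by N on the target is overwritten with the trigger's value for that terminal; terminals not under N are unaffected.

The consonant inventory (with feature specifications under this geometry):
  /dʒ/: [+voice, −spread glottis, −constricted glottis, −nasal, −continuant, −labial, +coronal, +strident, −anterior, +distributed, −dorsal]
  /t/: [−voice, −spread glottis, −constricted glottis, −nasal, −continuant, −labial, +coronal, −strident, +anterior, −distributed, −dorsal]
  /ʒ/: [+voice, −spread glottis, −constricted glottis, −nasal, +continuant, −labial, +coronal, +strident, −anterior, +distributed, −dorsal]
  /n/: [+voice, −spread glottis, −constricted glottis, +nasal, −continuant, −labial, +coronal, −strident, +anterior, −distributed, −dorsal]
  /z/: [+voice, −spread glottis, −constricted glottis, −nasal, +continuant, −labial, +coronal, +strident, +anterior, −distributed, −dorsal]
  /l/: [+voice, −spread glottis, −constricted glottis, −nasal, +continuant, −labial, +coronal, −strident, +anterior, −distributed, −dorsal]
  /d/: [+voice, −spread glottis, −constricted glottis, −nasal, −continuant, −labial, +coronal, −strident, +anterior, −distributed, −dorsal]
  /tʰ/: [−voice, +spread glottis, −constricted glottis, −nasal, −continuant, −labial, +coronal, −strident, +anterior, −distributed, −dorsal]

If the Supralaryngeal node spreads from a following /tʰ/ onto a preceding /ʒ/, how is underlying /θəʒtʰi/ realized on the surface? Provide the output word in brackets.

The Supralaryngeal node dominates the terminals [nasal], [continuant], [labial], [round], [coronal], [strident], [anterior], [distributed], [dorsal], [high], [back].
Spreading Supralaryngeal from /tʰ/ onto /ʒ/ replaces those values with /tʰ/'s: [−nasal], [−continuant], [−labial], [+coronal], [−strident], [+anterior], [−distributed], [−dorsal]. Features outside Supralaryngeal ([voice], [spread glottis], [constricted glottis]) stay as in /ʒ/.
This feature bundle is that of [d], so /θəʒtʰi/ surfaces as [θədtʰi].

[θədtʰi]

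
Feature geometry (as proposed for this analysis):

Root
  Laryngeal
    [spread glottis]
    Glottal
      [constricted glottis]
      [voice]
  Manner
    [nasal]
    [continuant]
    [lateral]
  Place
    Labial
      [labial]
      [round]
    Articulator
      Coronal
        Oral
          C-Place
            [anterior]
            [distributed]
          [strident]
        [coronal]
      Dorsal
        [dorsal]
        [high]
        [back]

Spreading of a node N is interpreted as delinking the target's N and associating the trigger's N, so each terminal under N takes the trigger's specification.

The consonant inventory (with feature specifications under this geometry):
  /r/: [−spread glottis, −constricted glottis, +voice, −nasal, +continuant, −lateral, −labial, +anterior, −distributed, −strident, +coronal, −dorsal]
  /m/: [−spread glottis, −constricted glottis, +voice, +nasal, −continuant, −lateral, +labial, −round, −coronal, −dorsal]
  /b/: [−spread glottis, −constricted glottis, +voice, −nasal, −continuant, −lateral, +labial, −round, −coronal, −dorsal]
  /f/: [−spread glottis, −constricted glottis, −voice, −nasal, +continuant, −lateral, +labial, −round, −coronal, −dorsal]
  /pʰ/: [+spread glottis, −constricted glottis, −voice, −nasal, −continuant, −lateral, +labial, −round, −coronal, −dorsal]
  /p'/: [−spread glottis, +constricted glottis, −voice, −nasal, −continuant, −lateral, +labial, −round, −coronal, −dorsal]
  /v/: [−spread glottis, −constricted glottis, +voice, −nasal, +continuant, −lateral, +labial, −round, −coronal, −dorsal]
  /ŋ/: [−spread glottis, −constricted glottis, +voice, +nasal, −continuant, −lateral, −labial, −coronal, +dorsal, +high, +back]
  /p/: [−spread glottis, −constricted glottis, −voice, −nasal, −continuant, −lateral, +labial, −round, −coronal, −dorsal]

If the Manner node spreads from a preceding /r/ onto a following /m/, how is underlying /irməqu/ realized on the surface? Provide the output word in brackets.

[irvəqu]

Manner immediately or transitively dominates [nasal], [continuant], [lateral].
Spreading Manner from /r/ onto /m/ replaces those values with /r/'s: [−nasal], [+continuant], [−lateral]. Features outside Manner ([spread glottis], [constricted glottis], [voice], …) stay as in /m/.
Among the inventory, only /v/ has exactly this specification, giving the surface form [irvəqu].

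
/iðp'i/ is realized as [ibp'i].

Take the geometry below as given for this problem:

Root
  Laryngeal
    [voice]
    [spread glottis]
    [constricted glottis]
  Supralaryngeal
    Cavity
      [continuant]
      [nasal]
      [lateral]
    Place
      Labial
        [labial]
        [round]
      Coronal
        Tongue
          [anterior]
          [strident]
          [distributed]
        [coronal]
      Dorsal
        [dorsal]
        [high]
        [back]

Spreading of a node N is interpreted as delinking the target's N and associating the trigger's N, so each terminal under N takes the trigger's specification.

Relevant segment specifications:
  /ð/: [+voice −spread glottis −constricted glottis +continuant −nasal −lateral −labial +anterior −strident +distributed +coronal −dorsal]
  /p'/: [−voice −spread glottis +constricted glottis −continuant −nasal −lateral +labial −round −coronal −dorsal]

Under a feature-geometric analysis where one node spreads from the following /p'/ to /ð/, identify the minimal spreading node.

Supralaryngeal

The alternation /ð/ → [b] changes [continuant], [labial], [round], [coronal], [anterior], [distributed], [strident] and nothing else.
In this geometry the lowest node dominating all of them is Supralaryngeal: every daughter of Supralaryngeal dominates only a proper subset, so no lower node suffices.
If Supralaryngeal spreads, every terminal under it takes /p'/'s value, producing [b] as observed.
[constricted glottis], [voice] — on which /p'/ differs from /ð/ — are unchanged, so Root cannot have spread; the constituent is no larger than Supralaryngeal.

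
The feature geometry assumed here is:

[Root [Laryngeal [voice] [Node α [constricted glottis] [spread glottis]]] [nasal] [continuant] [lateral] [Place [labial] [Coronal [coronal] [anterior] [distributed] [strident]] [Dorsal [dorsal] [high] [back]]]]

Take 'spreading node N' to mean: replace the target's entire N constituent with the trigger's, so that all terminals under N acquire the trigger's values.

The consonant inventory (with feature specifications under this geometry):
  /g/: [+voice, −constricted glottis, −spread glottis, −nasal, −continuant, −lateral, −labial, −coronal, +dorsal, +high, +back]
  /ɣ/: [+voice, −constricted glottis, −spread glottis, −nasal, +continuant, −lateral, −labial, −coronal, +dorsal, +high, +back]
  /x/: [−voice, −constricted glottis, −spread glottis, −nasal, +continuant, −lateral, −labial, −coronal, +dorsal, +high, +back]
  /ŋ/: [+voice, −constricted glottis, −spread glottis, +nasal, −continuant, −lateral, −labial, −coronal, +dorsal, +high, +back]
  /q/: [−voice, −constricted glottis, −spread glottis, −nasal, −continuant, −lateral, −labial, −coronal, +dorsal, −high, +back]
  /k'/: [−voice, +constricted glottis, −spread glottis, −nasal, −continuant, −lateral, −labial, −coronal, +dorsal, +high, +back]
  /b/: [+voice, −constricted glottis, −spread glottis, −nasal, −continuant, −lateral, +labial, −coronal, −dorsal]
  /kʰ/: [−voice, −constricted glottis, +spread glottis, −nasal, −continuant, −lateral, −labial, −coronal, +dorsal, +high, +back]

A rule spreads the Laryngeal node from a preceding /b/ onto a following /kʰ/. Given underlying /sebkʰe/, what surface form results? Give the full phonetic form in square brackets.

Terminals under Laryngeal in this geometry: [voice], [constricted glottis], [spread glottis].
Spreading Laryngeal from /b/ onto /kʰ/ replaces those values with /b/'s: [+voice], [−constricted glottis], [−spread glottis]. Features outside Laryngeal ([nasal], [continuant], [lateral], …) stay as in /kʰ/.
The resulting bundle matches /g/ in the inventory; substituting it for /kʰ/ gives [sebge].

[sebge]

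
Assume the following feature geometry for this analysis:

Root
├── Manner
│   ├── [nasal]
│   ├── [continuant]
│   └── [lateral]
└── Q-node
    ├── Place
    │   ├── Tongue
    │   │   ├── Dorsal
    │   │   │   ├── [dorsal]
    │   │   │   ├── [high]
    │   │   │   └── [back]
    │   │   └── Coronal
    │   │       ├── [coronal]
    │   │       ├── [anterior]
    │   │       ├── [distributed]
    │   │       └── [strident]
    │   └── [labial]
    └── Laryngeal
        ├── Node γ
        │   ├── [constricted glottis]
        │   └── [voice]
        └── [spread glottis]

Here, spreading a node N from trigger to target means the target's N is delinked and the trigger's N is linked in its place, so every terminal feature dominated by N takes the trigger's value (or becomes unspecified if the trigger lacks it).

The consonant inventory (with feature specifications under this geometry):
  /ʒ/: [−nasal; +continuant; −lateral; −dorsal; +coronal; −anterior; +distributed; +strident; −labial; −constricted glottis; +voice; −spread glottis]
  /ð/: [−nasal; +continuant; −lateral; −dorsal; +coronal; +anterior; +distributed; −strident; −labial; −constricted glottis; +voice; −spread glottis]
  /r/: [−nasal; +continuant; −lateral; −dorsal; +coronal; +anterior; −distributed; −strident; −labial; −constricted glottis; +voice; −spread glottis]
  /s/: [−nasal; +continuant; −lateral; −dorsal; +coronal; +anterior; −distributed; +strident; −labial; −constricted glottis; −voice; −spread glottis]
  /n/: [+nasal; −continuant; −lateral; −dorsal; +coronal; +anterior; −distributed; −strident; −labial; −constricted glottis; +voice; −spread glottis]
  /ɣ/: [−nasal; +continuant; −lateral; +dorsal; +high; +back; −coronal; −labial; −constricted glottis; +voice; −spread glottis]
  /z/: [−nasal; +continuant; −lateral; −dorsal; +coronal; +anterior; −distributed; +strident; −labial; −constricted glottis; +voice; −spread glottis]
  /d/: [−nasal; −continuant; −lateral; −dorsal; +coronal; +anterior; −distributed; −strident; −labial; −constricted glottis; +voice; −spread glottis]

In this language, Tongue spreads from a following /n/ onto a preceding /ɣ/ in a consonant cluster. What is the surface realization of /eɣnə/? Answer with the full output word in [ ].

Terminals under Tongue in this geometry: [dorsal], [high], [back], [coronal], [anterior], [distributed], [strident].
Spreading Tongue from /n/ onto /ɣ/ replaces those values with /n/'s: [−dorsal], [+coronal], [+anterior], [−distributed], [−strident]. Features outside Tongue ([nasal], [continuant], [lateral], …) stay as in /ɣ/.
This feature bundle is that of [r], so /eɣnə/ surfaces as [ernə].

[ernə]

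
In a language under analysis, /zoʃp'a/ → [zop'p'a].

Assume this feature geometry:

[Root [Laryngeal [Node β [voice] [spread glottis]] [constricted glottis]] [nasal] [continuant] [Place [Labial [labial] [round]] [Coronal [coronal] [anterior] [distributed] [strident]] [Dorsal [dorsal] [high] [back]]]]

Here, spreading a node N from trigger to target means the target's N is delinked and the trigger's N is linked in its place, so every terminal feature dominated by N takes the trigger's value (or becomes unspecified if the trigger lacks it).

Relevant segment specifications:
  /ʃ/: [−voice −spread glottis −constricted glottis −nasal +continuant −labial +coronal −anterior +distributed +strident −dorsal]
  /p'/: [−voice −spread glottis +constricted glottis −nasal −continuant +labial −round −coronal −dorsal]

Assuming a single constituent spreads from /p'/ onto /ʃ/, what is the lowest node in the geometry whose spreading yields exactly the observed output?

Root

/ʃ/ and [p'] differ in [constricted glottis], [continuant], [labial], [round], [coronal], [anterior], [distributed], [strident]; every other specified feature is identical.
Tracing each changed feature up the tree, the paths first meet at Root; any lower node misses at least one of them.
Spreading Root from /p'/ overwrites each of those terminals with /p'/'s values, yielding exactly [p'].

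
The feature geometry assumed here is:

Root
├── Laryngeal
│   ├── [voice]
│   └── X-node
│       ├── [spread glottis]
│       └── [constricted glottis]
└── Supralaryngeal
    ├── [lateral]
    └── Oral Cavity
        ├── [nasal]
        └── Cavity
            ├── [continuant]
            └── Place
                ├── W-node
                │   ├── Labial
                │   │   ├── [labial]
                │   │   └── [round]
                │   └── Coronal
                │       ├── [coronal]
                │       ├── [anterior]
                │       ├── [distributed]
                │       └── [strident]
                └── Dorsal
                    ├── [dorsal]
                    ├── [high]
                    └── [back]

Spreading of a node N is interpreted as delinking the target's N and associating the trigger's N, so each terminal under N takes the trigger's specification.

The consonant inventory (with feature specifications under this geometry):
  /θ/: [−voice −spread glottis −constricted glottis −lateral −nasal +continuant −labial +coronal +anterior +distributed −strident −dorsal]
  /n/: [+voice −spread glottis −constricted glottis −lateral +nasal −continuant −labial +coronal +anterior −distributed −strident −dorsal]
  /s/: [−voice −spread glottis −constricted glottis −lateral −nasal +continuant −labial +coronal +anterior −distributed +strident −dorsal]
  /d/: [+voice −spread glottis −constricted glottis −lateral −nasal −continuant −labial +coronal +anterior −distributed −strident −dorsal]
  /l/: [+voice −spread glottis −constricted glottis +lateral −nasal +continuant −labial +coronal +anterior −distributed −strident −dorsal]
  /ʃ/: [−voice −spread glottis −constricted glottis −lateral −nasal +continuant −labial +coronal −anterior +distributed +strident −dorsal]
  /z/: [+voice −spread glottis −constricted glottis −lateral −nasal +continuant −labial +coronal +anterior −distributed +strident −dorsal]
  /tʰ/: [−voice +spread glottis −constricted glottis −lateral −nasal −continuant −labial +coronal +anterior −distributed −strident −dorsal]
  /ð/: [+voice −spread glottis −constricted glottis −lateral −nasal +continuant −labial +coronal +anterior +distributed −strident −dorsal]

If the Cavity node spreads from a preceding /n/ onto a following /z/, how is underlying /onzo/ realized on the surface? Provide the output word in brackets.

The Cavity node dominates the terminals [continuant], [labial], [round], [coronal], [anterior], [distributed], [strident], [dorsal], [high], [back].
The target acquires /n/'s values for everything under Cavity — [−continuant], [−labial], [+coronal], [+anterior], [−distributed], [−strident], [−dorsal] — while keeping its own [voice], [spread glottis], [constricted glottis], ….
This feature bundle is that of [d], so /onzo/ surfaces as [ondo].

[ondo]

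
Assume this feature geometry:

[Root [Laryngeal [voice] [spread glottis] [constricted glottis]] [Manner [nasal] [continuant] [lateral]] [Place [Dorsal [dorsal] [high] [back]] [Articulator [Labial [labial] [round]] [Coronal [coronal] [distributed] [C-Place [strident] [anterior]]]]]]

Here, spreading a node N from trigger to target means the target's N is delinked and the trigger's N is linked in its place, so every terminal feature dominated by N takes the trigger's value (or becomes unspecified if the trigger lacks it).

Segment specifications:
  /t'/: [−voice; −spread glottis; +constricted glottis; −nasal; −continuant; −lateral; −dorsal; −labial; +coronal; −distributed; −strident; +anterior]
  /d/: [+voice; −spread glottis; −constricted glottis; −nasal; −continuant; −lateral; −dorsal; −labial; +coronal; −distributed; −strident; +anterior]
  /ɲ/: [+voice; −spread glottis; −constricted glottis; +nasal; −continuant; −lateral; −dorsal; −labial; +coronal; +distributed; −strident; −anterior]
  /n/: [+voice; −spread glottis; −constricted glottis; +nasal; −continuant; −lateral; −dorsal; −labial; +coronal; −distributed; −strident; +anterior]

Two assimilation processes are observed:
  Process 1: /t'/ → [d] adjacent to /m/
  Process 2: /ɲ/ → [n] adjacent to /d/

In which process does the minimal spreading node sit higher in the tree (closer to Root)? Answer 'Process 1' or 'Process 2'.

Process 1: the features that change are [voice], [constricted glottis]; the minimal node is Laryngeal (depth 1).
Process 2 alters [anterior], [distributed]; the lowest common ancestor is Coronal (depth 3 from Root).
Laryngeal (depth 1) sits above Coronal (depth 3), making Process 1 the one with the higher spreading node.

Process 1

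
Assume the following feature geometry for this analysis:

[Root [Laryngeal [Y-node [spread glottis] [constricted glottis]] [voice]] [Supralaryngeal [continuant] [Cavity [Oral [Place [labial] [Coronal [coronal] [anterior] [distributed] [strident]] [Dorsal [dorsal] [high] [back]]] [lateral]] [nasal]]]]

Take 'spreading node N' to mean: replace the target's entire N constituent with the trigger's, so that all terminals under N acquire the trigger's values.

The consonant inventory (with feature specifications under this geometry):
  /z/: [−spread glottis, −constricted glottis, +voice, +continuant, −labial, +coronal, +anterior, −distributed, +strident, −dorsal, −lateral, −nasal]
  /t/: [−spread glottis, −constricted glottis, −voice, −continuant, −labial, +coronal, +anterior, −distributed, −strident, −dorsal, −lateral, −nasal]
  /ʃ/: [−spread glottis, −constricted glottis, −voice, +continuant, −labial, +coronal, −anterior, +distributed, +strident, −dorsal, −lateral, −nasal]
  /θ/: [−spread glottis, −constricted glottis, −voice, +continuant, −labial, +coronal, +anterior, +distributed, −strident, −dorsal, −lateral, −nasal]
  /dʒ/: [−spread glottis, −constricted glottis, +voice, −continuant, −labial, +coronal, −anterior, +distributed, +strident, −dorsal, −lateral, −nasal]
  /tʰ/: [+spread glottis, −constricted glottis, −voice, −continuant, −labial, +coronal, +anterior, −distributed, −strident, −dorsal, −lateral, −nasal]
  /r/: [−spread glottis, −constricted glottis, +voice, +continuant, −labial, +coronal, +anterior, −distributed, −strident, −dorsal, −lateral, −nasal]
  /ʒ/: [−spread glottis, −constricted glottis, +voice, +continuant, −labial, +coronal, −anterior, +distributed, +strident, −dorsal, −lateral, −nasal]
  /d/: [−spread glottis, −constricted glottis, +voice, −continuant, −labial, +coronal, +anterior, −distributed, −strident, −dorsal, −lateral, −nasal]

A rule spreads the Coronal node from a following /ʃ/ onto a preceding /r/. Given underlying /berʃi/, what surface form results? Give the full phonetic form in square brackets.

[beʒʃi]

The Coronal node dominates the terminals [coronal], [anterior], [distributed], [strident].
The target acquires /ʃ/'s values for everything under Coronal — [+coronal], [−anterior], [+distributed], [+strident] — while keeping its own [spread glottis], [constricted glottis], [voice], ….
This feature bundle is that of [ʒ], so /berʃi/ surfaces as [beʒʃi].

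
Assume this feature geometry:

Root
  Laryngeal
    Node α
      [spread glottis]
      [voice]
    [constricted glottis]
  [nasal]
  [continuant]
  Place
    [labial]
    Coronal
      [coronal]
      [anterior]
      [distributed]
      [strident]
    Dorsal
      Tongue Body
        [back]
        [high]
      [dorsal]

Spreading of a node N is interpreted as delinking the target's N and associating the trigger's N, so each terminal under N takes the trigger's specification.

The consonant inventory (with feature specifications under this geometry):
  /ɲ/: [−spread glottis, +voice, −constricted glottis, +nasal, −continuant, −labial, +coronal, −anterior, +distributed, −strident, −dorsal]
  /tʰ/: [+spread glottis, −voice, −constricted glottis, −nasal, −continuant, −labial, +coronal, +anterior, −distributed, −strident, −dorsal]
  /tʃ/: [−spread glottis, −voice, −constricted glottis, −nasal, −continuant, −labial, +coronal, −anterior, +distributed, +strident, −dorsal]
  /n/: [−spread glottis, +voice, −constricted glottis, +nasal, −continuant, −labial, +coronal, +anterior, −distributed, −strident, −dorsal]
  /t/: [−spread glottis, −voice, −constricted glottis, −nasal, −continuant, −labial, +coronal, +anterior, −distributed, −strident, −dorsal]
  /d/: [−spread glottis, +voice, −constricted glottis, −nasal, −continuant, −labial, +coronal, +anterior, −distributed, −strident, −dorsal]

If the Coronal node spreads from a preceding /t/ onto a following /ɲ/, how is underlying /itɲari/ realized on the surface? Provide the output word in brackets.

[itnari]

The Coronal node dominates the terminals [coronal], [anterior], [distributed], [strident].
Spreading Coronal from /t/ onto /ɲ/ replaces those values with /t/'s: [+coronal], [+anterior], [−distributed], [−strident]. Features outside Coronal ([spread glottis], [voice], [constricted glottis], …) stay as in /ɲ/.
Among the inventory, only /n/ has exactly this specification, giving the surface form [itnari].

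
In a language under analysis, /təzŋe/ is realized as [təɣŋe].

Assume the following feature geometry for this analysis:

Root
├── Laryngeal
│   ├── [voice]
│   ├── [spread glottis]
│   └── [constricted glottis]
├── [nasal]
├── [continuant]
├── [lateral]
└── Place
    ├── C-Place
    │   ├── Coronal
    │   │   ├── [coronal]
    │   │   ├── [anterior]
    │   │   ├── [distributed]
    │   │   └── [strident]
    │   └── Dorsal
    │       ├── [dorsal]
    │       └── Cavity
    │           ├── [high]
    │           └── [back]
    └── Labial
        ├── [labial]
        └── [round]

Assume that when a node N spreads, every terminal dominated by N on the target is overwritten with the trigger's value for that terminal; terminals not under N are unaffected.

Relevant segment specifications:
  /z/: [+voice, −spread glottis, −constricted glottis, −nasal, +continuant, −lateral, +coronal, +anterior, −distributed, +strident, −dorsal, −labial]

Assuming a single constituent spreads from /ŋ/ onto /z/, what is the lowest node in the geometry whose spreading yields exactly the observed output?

C-Place

The alternation /z/ → [ɣ] changes [coronal], [anterior], [distributed], [strident], [dorsal], [high], [back] and nothing else.
Tracing each changed feature up the tree, the paths first meet at C-Place; any lower node misses at least one of them.
If C-Place spreads, every terminal under it takes /ŋ/'s value, producing [ɣ] as observed.
Features on which the two segments disagree outside C-Place, such as [nasal], [continuant], are unchanged — nothing dominating them spread, and C-Place is the minimal sufficient constituent.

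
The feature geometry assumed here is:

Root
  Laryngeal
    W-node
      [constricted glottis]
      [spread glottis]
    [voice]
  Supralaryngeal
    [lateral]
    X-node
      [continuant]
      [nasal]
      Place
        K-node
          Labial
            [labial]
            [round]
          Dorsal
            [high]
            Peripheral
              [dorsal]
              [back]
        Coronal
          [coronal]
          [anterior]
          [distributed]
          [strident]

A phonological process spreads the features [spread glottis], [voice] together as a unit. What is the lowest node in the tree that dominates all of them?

Laryngeal

[spread glottis] is immediately dominated by W-node.
[voice] is immediately dominated by Laryngeal.
The lowest node appearing on every path is Laryngeal; each proper daughter of Laryngeal fails to dominate at least one of the listed features.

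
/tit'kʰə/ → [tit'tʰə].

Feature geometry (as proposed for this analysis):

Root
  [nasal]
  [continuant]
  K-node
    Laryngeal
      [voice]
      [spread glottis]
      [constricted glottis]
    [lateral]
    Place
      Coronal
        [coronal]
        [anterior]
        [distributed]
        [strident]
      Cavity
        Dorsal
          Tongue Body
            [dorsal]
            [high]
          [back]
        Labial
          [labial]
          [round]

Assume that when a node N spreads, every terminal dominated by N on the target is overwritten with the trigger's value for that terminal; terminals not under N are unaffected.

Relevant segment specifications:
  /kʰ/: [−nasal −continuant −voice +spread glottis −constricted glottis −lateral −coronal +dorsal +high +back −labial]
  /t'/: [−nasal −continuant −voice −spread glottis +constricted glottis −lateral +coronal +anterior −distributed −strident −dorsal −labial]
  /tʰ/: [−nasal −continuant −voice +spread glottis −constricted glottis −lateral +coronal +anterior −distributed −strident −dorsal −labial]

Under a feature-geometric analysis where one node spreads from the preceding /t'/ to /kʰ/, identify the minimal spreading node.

Place

The alternation /kʰ/ → [tʰ] changes [coronal], [anterior], [distributed], [strident], [dorsal], [high], [back] and nothing else.
Tracing each changed feature up the tree, the paths first meet at Place; any lower node misses at least one of them.
Spreading Place from /t'/ overwrites each of those terminals with /t'/'s values, yielding exactly [tʰ].
[spread glottis], [constricted glottis] — on which /t'/ differs from /kʰ/ — are unchanged, so neither K-node nor anything higher can have spread; the constituent is no larger than Place.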